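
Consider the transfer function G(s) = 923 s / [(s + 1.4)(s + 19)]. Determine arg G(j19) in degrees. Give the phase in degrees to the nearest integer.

-41°

∠(j19) = 90.00°
∠(j19 + 1.4) = arctan(19/1.4) = 85.79°
∠(j19 + 19) = arctan(19/19) = 45.00°
∠G(j19) = 90.00° − (85.79° + 45.00°) = -40.79°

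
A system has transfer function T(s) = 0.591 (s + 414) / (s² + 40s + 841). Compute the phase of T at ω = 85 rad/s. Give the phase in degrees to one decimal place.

-140.4°

∠(j85 + 414) = arctan(85/414) = 11.60°
∠[(j85)² + 40(j85) + 841] = ∠[-6384 + j3400] = 151.96°
∠T(j85) = 11.60° − 151.96° = -140.36°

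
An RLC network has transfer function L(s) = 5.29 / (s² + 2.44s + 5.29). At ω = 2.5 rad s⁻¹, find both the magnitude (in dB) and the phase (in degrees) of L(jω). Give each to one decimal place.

|(j2.5)² + 2.44(j2.5) + 5.29| = |-0.96 + j6.1| = 6.175
|L(j2.5)| = 5.29 / 6.175 = 0.85667
20 log₁₀(0.85667) = -1.34 dB
∠[(j2.5)² + 2.44(j2.5) + 5.29] = ∠[-0.96 + j6.1] = 98.94°
∠L(j2.5) = −98.94° = -98.94°

|L| = -1.3 dB, ∠L = -98.9°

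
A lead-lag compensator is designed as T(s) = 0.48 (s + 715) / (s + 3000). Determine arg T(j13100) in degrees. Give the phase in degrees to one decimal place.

∠(j13100 + 715) = arctan(13100/715) = 86.88°
∠(j13100 + 3000) = arctan(13100/3000) = 77.10°
∠T(j13100) = 86.88° − 77.10° = 9.77°

9.8°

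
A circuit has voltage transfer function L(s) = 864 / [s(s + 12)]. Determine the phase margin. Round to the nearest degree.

Gain crossover: |L(jω)| = 1 at ω ≈ 28.2 rad/sec.
∠L(j28.2) = −90° − arctan(28.2/12) ≈ -156.95°
PM = 180° + (-156.95°) = 23.05°

23°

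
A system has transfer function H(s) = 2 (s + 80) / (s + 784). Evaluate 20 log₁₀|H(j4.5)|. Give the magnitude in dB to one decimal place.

|j4.5 + 80| = √(4.5² + 80²) = 80.13
|j4.5 + 784| = √(4.5² + 784²) = 784
|H(j4.5)| = 2 × 80.13 / 784 = 0.2044
20 log₁₀(0.2044) = -13.79 dB

-13.8 dB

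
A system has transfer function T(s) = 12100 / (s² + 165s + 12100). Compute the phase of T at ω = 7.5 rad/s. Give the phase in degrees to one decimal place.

∠[(j7.5)² + 165(j7.5) + 12100] = ∠[12044 + j1237.5] = 5.87°
∠T(j7.5) = −5.87° = -5.87°

-5.9 deg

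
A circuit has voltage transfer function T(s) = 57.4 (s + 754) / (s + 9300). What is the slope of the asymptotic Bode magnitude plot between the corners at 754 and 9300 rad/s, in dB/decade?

In this band the factors already past their corner are: zero at 754; net slope = 20 dB/decade.

20 dB/decade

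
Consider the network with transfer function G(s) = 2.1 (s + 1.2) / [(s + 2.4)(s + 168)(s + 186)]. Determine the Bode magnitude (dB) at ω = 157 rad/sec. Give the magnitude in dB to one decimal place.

|j157 + 1.2| = √(157² + 1.2²) = 157
|j157 + 2.4| = √(157² + 2.4²) = 157
|j157 + 168| = √(157² + 168²) = 229.9
|j157 + 186| = √(157² + 186²) = 243.4
|G(j157)| = 2.1 × 157 / (157 × 229.9 × 243.4) = 3.7518e-05
20 log₁₀(3.7518e-05) = -88.52 dB

-88.5 dB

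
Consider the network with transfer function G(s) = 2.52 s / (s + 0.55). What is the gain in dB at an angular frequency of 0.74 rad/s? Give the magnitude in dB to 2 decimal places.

|j0.74| = 0.74
|j0.74 + 0.55| = √(0.74² + 0.55²) = 0.922
|G(j0.74)| = 2.52 × 0.74 / 0.922 = 2.0225
20 log₁₀(2.0225) = 6.118 dB

6.12 dB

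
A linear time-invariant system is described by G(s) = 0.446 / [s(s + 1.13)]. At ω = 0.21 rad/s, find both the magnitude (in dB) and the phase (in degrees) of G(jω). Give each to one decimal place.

|G| = 5.3 dB, ∠G = -100.5°

|j0.21 + 1.13| = √(0.21² + 1.13²) = 1.149
|j0.21| = 0.21
|G(j0.21)| = 0.446 / (1.149 × 0.21) = 1.8478
20 log₁₀(1.8478) = 5.33 dB
∠(j0.21 + 1.13) = arctan(0.21/1.13) = 10.53°
∠(j0.21) = 90.00°
∠G(j0.21) = − (10.53° + 90.00°) = -100.53°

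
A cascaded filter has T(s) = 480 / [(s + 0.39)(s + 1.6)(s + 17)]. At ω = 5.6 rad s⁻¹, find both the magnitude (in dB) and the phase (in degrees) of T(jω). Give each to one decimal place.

|j5.6 + 0.39| = √(5.6² + 0.39²) = 5.614
|j5.6 + 1.6| = √(5.6² + 1.6²) = 5.824
|j5.6 + 17| = √(5.6² + 17²) = 17.9
|T(j5.6)| = 480 / (5.614 × 5.824 × 17.9) = 0.82027
20 log₁₀(0.82027) = -1.72 dB
∠(j5.6 + 0.39) = arctan(5.6/0.39) = 86.02°
∠(j5.6 + 1.6) = arctan(5.6/1.6) = 74.05°
∠(j5.6 + 17) = arctan(5.6/17) = 18.23°
∠T(j5.6) = − (86.02° + 74.05° + 18.23°) = -178.30°

|T| = -1.7 dB, ∠T = -178.3°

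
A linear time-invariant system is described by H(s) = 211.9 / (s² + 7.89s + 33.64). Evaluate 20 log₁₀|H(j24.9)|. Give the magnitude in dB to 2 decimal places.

-9.30 dB

|(j24.9)² + 7.89(j24.9) + 33.64| = |-586.37 + j196.46| = 618.4
|H(j24.9)| = 211.9 / 618.4 = 0.34265
20 log₁₀(0.34265) = -9.303 dB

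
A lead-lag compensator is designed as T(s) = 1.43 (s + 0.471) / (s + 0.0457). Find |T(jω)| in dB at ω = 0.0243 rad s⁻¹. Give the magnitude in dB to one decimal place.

22.3 dB

|j0.0243 + 0.471| = √(0.0243² + 0.471²) = 0.4716
|j0.0243 + 0.0457| = √(0.0243² + 0.0457²) = 0.05176
|T(j0.0243)| = 1.43 × 0.4716 / 0.05176 = 13.03
20 log₁₀(13.03) = 22.30 dB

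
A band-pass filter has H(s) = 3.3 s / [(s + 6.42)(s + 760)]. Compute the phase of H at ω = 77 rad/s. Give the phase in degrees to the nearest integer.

-1 deg

∠(j77) = 90.00°
∠(j77 + 6.42) = arctan(77/6.42) = 85.23°
∠(j77 + 760) = arctan(77/760) = 5.79°
∠H(j77) = 90.00° − (85.23° + 5.79°) = -1.02°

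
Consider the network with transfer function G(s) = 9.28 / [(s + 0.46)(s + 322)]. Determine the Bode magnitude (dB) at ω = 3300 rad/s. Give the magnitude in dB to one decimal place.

|j3300 + 0.46| = √(3300² + 0.46²) = 3300
|j3300 + 322| = √(3300² + 322²) = 3316
|G(j3300)| = 9.28 / (3300 × 3316) = 8.4813e-07
20 log₁₀(8.4813e-07) = -121.43 dB

-121.4 dB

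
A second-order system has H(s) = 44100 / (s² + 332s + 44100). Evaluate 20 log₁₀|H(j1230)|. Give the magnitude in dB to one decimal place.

-30.8 dB

|(j1230)² + 332(j1230) + 44100| = |-1.4688e+06 + j4.0836e+05| = 1.525e+06
|H(j1230)| = 44100 / 1.525e+06 = 0.028927
20 log₁₀(0.028927) = -30.77 dB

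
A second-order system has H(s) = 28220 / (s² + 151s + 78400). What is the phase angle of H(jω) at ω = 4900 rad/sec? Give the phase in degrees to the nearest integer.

∠[(j4900)² + 151(j4900) + 78400] = ∠[-2.3932e+07 + j7.399e+05] = 178.23°
∠H(j4900) = −178.23° = -178.23°

-178 deg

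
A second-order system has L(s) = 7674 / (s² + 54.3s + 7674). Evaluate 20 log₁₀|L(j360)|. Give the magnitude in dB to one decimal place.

|(j360)² + 54.3(j360) + 7674| = |-1.2193e+05 + j19548| = 1.235e+05
|L(j360)| = 7674 / 1.235e+05 = 0.062146
20 log₁₀(0.062146) = -24.13 dB

-24.1 dB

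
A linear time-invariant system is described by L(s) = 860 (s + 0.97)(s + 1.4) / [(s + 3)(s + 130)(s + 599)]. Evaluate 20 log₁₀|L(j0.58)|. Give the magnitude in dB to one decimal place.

|j0.58 + 0.97| = √(0.58² + 0.97²) = 1.13
|j0.58 + 1.4| = √(0.58² + 1.4²) = 1.515
|j0.58 + 3| = √(0.58² + 3²) = 3.056
|j0.58 + 130| = √(0.58² + 130²) = 130
|j0.58 + 599| = √(0.58² + 599²) = 599
|L(j0.58)| = 860 × 1.13 × 1.515 / (3.056 × 130 × 599) = 0.0061902
20 log₁₀(0.0061902) = -44.17 dB

-44.2 dB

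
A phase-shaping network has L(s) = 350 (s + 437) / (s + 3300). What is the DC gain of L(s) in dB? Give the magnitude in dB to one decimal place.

L(0) = 350 × 437 / 3300 = 46.348
20 log₁₀(46.348) = 33.32 dB

33.3 dB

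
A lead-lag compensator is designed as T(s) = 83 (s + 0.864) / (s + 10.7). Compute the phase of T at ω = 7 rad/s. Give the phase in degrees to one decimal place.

49.8°

∠(j7 + 0.864) = arctan(7/0.864) = 82.96°
∠(j7 + 10.7) = arctan(7/10.7) = 33.19°
∠T(j7) = 82.96° − 33.19° = 49.77°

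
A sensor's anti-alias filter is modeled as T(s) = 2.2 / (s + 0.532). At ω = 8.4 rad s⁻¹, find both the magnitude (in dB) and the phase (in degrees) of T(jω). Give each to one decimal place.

|j8.4 + 0.532| = √(8.4² + 0.532²) = 8.417
|T(j8.4)| = 2.2 / 8.417 = 0.26138
20 log₁₀(0.26138) = -11.65 dB
∠(j8.4 + 0.532) = arctan(8.4/0.532) = 86.38°
∠T(j8.4) = −86.38° = -86.38°

|T| = -11.7 dB, ∠T = -86.4°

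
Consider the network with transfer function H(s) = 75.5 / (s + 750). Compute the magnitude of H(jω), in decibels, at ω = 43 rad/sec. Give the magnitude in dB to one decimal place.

|j43 + 750| = √(43² + 750²) = 751.2
|H(j43)| = 75.5 / 751.2 = 0.1005
20 log₁₀(0.1005) = -19.96 dB

-20.0 dB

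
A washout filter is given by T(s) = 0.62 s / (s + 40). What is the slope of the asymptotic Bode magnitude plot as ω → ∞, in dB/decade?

0 dB/decade

With 1 zero and 1 pole, the high-frequency asymptotic slope is 20 × (1 − 1) = 0 dB/decade.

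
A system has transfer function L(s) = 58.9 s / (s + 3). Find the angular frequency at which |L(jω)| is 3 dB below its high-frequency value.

3 rad s⁻¹

For a single-pole high-pass, the −3 dB point is at the pole: ω = 3 rad s⁻¹.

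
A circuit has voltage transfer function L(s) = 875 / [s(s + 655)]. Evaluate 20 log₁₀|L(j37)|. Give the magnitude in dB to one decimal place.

|j37 + 655| = √(37² + 655²) = 656
|j37| = 37
|L(j37)| = 875 / (656 × 37) = 0.036047
20 log₁₀(0.036047) = -28.86 dB

-28.9 dB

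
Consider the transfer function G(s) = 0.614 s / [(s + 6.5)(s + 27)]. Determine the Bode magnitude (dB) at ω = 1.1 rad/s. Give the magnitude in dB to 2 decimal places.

-48.42 dB

|j1.1| = 1.1
|j1.1 + 6.5| = √(1.1² + 6.5²) = 6.592
|j1.1 + 27| = √(1.1² + 27²) = 27.02
|G(j1.1)| = 0.614 × 1.1 / (6.592 × 27.02) = 0.0037913
20 log₁₀(0.0037913) = -48.424 dB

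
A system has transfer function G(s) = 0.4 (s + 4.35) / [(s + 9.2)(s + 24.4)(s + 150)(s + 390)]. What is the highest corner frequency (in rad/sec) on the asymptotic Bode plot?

Break frequencies occur at each pole and zero magnitude: 4.35 rad/sec, 9.2 rad/sec, 24.4 rad/sec, 150 rad/sec, 390 rad/sec.
The highest is 390 rad/sec.

390 rad/sec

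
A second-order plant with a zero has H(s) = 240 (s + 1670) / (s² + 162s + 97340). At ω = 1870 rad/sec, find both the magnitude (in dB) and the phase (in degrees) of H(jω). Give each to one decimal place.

|j1870 + 1670| = √(1870² + 1670²) = 2507
|(j1870)² + 162(j1870) + 97340| = |-3.3996e+06 + j3.0294e+05| = 3.413e+06
|H(j1870)| = 240 × 2507 / 3.413e+06 = 0.1763
20 log₁₀(0.1763) = -15.07 dB
∠(j1870 + 1670) = arctan(1870/1670) = 48.23°
∠[(j1870)² + 162(j1870) + 97340] = ∠[-3.3996e+06 + j3.0294e+05] = 174.91°
∠H(j1870) = 48.23° − 174.91° = -126.67°

|H| = -15.1 dB, ∠H = -126.7 deg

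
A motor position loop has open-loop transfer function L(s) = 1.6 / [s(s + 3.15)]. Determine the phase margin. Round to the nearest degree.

Gain crossover: |L(jω)| = 1 at ω ≈ 0.502 rad/sec.
∠L(j0.502) = −90° − arctan(0.502/3.15) ≈ -99.05°
PM = 180° + (-99.05°) = 80.95°

81°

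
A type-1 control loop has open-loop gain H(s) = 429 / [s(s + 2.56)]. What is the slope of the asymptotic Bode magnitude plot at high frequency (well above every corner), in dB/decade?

-40 dB/decade

With 0 zeros and 2 poles, the high-frequency asymptotic slope is 20 × (0 − 2) = -40 dB/decade.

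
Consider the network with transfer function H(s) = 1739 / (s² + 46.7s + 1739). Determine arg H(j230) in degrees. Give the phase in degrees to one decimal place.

∠[(j230)² + 46.7(j230) + 1739] = ∠[-51161 + j10741] = 168.14°
∠H(j230) = −168.14° = -168.14°

-168.1 deg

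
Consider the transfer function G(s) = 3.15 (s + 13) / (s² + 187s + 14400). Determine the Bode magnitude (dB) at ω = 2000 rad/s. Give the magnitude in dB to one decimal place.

-56.1 dB

|j2000 + 13| = √(2000² + 13²) = 2000
|(j2000)² + 187(j2000) + 14400| = |-3.9856e+06 + j3.74e+05| = 4.003e+06
|G(j2000)| = 3.15 × 2000 / 4.003e+06 = 0.0015738
20 log₁₀(0.0015738) = -56.06 dB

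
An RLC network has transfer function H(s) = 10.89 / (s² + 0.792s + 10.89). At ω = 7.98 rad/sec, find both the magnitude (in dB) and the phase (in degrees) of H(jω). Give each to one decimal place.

|(j7.98)² + 0.792(j7.98) + 10.89| = |-52.79 + j6.3202| = 53.17
|H(j7.98)| = 10.89 / 53.17 = 0.20482
20 log₁₀(0.20482) = -13.77 dB
∠[(j7.98)² + 0.792(j7.98) + 10.89] = ∠[-52.79 + j6.3202] = 173.17°
∠H(j7.98) = −173.17° = -173.17°

|H| = -13.8 dB, ∠H = -173.2°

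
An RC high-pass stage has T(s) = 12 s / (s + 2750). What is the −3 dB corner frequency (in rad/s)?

For a single-pole high-pass, the −3 dB point is at the pole: ω = 2750 rad/s.

2750 rad/s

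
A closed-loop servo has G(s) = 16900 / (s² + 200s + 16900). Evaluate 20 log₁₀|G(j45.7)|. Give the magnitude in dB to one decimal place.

|(j45.7)² + 200(j45.7) + 16900| = |14812 + j9140| = 1.74e+04
|G(j45.7)| = 16900 / 1.74e+04 = 0.97101
20 log₁₀(0.97101) = -0.26 dB

-0.3 dB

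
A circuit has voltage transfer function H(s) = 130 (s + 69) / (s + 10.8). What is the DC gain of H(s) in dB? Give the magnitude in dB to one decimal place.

58.4 dB

H(0) = 130 × 69 / 10.8 = 830.56
20 log₁₀(830.56) = 58.39 dB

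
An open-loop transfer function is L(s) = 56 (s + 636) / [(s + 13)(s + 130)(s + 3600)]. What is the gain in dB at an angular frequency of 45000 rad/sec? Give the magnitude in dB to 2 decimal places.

-151.19 dB

|j45000 + 636| = √(45000² + 636²) = 4.5e+04
|j45000 + 13| = √(45000² + 13²) = 4.5e+04
|j45000 + 130| = √(45000² + 130²) = 4.5e+04
|j45000 + 3600| = √(45000² + 3600²) = 4.514e+04
|L(j45000)| = 56 × 4.5e+04 / (4.5e+04 × 4.5e+04 × 4.514e+04) = 2.7569e-08
20 log₁₀(2.7569e-08) = -151.192 dB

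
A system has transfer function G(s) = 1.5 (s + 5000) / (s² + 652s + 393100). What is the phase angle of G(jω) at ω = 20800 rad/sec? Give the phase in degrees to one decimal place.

∠(j20800 + 5000) = arctan(20800/5000) = 76.48°
∠[(j20800)² + 652(j20800) + 393100] = ∠[-4.3225e+08 + j1.3562e+07] = 178.20°
∠G(j20800) = 76.48° − 178.20° = -101.72°

-101.7°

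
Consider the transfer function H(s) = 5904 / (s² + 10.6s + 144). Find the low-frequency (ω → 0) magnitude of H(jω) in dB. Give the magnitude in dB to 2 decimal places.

H(0) = 5904 / 144 = 41
20 log₁₀(41) = 32.256 dB

32.26 dB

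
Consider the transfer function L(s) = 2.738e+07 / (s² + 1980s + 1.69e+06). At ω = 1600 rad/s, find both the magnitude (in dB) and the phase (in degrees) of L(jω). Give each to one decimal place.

|L| = 18.4 dB, ∠L = -105.4°

|(j1600)² + 1980(j1600) + 1.69e+06| = |-8.7e+05 + j3.168e+06| = 3.285e+06
|L(j1600)| = 2.738e+07 / 3.285e+06 = 8.3341
20 log₁₀(8.3341) = 18.42 dB
∠[(j1600)² + 1980(j1600) + 1.69e+06] = ∠[-8.7e+05 + j3.168e+06] = 105.36°
∠L(j1600) = −105.36° = -105.36°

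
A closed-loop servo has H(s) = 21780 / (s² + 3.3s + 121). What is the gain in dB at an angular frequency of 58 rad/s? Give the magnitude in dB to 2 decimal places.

|(j58)² + 3.3(j58) + 121| = |-3243 + j191.4| = 3249
|H(j58)| = 21780 / 3249 = 6.7043
20 log₁₀(6.7043) = 16.527 dB

16.53 dB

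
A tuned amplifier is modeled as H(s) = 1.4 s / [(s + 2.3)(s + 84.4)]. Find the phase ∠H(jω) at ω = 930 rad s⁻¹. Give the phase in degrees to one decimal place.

∠(j930) = 90.00°
∠(j930 + 2.3) = arctan(930/2.3) = 89.86°
∠(j930 + 84.4) = arctan(930/84.4) = 84.81°
∠H(j930) = 90.00° − (89.86° + 84.81°) = -84.67°

-84.7°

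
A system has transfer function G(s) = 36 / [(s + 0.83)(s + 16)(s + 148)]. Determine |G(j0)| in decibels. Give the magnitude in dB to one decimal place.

-34.7 dB

G(0) = 36 / (0.83 × 16 × 148) = 0.018317
20 log₁₀(0.018317) = -34.74 dB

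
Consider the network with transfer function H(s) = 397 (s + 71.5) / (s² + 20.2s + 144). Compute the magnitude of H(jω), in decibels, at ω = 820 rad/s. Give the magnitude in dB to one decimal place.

|j820 + 71.5| = √(820² + 71.5²) = 823.1
|(j820)² + 20.2(j820) + 144| = |-6.7226e+05 + j16564| = 6.725e+05
|H(j820)| = 397 × 823.1 / 6.725e+05 = 0.48594
20 log₁₀(0.48594) = -6.27 dB

-6.3 dB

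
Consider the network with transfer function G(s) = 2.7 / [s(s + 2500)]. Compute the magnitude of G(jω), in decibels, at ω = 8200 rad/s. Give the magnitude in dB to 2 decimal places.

-148.31 dB

|j8200 + 2500| = √(8200² + 2500²) = 8573
|j8200| = 8200
|G(j8200)| = 2.7 / (8573 × 8200) = 3.8409e-08
20 log₁₀(3.8409e-08) = -148.311 dB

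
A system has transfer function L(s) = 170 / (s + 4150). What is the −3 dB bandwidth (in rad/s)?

For a single-pole low-pass, the −3 dB point is at the pole: ω = 4150 rad/s.

4150 rad/s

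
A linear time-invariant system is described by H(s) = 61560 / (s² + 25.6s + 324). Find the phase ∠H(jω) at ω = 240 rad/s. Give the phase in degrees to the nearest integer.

-174°

∠[(j240)² + 25.6(j240) + 324] = ∠[-57276 + j6144] = 173.88°
∠H(j240) = −173.88° = -173.88°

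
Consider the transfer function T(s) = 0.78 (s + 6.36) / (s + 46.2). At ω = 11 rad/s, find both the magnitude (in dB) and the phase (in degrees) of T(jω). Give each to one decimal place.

|T| = -13.6 dB, ∠T = 46.6°

|j11 + 6.36| = √(11² + 6.36²) = 12.71
|j11 + 46.2| = √(11² + 46.2²) = 47.49
|T(j11)| = 0.78 × 12.71 / 47.49 = 0.20869
20 log₁₀(0.20869) = -13.61 dB
∠(j11 + 6.36) = arctan(11/6.36) = 59.96°
∠(j11 + 46.2) = arctan(11/46.2) = 13.39°
∠T(j11) = 59.96° − 13.39° = 46.57°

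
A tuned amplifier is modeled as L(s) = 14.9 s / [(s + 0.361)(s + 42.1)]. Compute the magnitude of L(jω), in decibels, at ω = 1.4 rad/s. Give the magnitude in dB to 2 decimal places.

|j1.4| = 1.4
|j1.4 + 0.361| = √(1.4² + 0.361²) = 1.446
|j1.4 + 42.1| = √(1.4² + 42.1²) = 42.12
|L(j1.4)| = 14.9 × 1.4 / (1.446 × 42.12) = 0.34252
20 log₁₀(0.34252) = -9.306 dB

-9.31 dB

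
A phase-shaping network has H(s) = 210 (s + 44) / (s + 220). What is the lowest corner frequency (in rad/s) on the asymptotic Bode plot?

Break frequencies occur at each pole and zero magnitude: 44 rad/s, 220 rad/s.
The lowest is 44 rad/s.

44 rad/s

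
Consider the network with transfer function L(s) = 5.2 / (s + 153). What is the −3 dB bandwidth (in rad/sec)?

153 rad/sec

For a single-pole low-pass, the −3 dB point is at the pole: ω = 153 rad/sec.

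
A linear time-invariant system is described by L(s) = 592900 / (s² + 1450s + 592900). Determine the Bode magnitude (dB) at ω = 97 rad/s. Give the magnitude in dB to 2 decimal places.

|(j97)² + 1450(j97) + 592900| = |5.8349e+05 + j1.4065e+05| = 6.002e+05
|L(j97)| = 592900 / 6.002e+05 = 0.98783
20 log₁₀(0.98783) = -0.106 dB

-0.11 dB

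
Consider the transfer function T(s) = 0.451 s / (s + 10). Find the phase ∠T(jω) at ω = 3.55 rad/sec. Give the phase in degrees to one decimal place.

70.5°

∠(j3.55) = 90.00°
∠(j3.55 + 10) = arctan(3.55/10) = 19.54°
∠T(j3.55) = 90.00° − 19.54° = 70.46°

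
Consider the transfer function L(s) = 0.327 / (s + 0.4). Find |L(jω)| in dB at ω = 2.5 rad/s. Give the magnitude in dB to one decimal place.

-17.8 dB

|j2.5 + 0.4| = √(2.5² + 0.4²) = 2.532
|L(j2.5)| = 0.327 / 2.532 = 0.12916
20 log₁₀(0.12916) = -17.78 dB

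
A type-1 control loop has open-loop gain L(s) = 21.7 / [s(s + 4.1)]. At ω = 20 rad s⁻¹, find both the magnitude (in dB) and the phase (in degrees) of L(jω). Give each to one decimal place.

|L| = -25.5 dB, ∠L = -168.4°

|j20 + 4.1| = √(20² + 4.1²) = 20.42
|j20| = 20
|L(j20)| = 21.7 / (20.42 × 20) = 0.053145
20 log₁₀(0.053145) = -25.49 dB
∠(j20 + 4.1) = arctan(20/4.1) = 78.41°
∠(j20) = 90.00°
∠L(j20) = − (78.41° + 90.00°) = -168.41°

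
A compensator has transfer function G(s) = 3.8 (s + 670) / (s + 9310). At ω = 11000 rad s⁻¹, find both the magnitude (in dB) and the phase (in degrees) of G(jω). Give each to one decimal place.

|j11000 + 670| = √(11000² + 670²) = 1.102e+04
|j11000 + 9310| = √(11000² + 9310²) = 1.441e+04
|G(j11000)| = 3.8 × 1.102e+04 / 1.441e+04 = 2.9059
20 log₁₀(2.9059) = 9.27 dB
∠(j11000 + 670) = arctan(11000/670) = 86.51°
∠(j11000 + 9310) = arctan(11000/9310) = 49.76°
∠G(j11000) = 86.51° − 49.76° = 36.76°

|G| = 9.3 dB, ∠G = 36.8°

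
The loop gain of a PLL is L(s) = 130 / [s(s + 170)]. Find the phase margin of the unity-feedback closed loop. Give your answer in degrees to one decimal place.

Gain crossover: |L(jω)| = 1 at ω ≈ 0.765 rad/s.
∠L(j0.765) = −90° − arctan(0.765/170) ≈ -90.26°
PM = 180° + (-90.26°) = 89.74°

89.7°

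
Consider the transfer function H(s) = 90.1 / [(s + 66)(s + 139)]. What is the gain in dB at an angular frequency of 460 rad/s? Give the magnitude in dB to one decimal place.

|j460 + 66| = √(460² + 66²) = 464.7
|j460 + 139| = √(460² + 139²) = 480.5
|H(j460)| = 90.1 / (464.7 × 480.5) = 0.00040347
20 log₁₀(0.00040347) = -67.88 dB

-67.9 dB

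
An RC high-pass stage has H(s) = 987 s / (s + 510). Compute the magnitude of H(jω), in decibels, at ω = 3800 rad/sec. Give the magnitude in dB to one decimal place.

|j3800| = 3800
|j3800 + 510| = √(3800² + 510²) = 3834
|H(j3800)| = 987 × 3800 / 3834 = 978.23
20 log₁₀(978.23) = 59.81 dB

59.8 dB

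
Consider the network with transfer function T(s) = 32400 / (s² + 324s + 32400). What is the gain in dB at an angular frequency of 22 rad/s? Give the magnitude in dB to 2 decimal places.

-0.08 dB

|(j22)² + 324(j22) + 32400| = |31916 + j7128| = 3.27e+04
|T(j22)| = 32400 / 3.27e+04 = 0.99076
20 log₁₀(0.99076) = -0.081 dB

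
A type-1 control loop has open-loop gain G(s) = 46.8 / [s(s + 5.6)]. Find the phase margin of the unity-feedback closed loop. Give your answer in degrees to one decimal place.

44.0°

Gain crossover: |G(jω)| = 1 at ω ≈ 5.8 rad s⁻¹.
∠G(j5.8) = −90° − arctan(5.8/5.6) ≈ -136.02°
PM = 180° + (-136.02°) = 43.98°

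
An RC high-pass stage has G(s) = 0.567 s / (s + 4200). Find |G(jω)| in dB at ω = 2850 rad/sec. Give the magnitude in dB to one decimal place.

-9.9 dB

|j2850| = 2850
|j2850 + 4200| = √(2850² + 4200²) = 5076
|G(j2850)| = 0.567 × 2850 / 5076 = 0.31837
20 log₁₀(0.31837) = -9.94 dB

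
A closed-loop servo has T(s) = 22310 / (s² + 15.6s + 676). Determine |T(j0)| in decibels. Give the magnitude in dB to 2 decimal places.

T(0) = 22310 / 676 = 33.003
20 log₁₀(33.003) = 30.371 dB

30.37 dB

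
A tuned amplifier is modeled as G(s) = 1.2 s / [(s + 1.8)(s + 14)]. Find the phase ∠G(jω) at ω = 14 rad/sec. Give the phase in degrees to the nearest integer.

∠(j14) = 90.00°
∠(j14 + 1.8) = arctan(14/1.8) = 82.67°
∠(j14 + 14) = arctan(14/14) = 45.00°
∠G(j14) = 90.00° − (82.67° + 45.00°) = -37.67°

-38°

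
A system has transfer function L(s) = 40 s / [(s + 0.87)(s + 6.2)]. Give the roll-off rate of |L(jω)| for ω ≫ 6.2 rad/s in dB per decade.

With 1 zero and 2 poles, the high-frequency asymptotic slope is 20 × (1 − 2) = -20 dB/decade.

-20 dB/decade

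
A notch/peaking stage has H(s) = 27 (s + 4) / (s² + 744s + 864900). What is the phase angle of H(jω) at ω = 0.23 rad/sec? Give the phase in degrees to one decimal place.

∠(j0.23 + 4) = arctan(0.23/4) = 3.29°
∠[(j0.23)² + 744(j0.23) + 864900] = ∠[8.649e+05 + j171.12] = 0.01°
∠H(j0.23) = 3.29° − 0.01° = 3.28°

3.3 deg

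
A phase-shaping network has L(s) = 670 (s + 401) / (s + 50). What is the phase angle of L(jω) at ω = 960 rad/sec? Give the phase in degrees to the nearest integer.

∠(j960 + 401) = arctan(960/401) = 67.33°
∠(j960 + 50) = arctan(960/50) = 87.02°
∠L(j960) = 67.33° − 87.02° = -19.69°

-20°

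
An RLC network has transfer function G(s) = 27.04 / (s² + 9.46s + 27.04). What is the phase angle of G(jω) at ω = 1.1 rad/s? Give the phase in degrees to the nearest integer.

-22°

∠[(j1.1)² + 9.46(j1.1) + 27.04] = ∠[25.83 + j10.406] = 21.94°
∠G(j1.1) = −21.94° = -21.94°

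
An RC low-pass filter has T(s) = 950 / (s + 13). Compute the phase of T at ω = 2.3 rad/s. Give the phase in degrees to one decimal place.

-10.0°

∠(j2.3 + 13) = arctan(2.3/13) = 10.03°
∠T(j2.3) = −10.03° = -10.03°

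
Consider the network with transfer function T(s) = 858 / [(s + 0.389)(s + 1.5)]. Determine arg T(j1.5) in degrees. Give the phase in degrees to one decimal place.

∠(j1.5 + 0.389) = arctan(1.5/0.389) = 75.46°
∠(j1.5 + 1.5) = arctan(1.5/1.5) = 45.00°
∠T(j1.5) = − (75.46° + 45.00°) = -120.46°

-120.5°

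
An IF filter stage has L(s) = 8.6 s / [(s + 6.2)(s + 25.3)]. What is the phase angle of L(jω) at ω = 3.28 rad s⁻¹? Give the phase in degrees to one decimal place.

54.7°

∠(j3.28) = 90.00°
∠(j3.28 + 6.2) = arctan(3.28/6.2) = 27.88°
∠(j3.28 + 25.3) = arctan(3.28/25.3) = 7.39°
∠L(j3.28) = 90.00° − (27.88° + 7.39°) = 54.73°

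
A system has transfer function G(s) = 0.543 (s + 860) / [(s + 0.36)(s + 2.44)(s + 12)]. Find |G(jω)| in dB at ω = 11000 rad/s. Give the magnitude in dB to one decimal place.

-166.9 dB

|j11000 + 860| = √(11000² + 860²) = 1.103e+04
|j11000 + 0.36| = √(11000² + 0.36²) = 1.1e+04
|j11000 + 2.44| = √(11000² + 2.44²) = 1.1e+04
|j11000 + 12| = √(11000² + 12²) = 1.1e+04
|G(j11000)| = 0.543 × 1.103e+04 / (1.1e+04 × 1.1e+04 × 1.1e+04) = 4.5013e-09
20 log₁₀(4.5013e-09) = -166.93 dB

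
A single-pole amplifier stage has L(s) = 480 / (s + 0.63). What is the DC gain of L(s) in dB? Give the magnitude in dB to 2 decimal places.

57.64 dB

L(0) = 480 / 0.63 = 761.9
20 log₁₀(761.9) = 57.638 dB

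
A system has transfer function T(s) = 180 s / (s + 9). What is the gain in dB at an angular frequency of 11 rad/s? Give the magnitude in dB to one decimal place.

|j11| = 11
|j11 + 9| = √(11² + 9²) = 14.21
|T(j11)| = 180 × 11 / 14.21 = 139.31
20 log₁₀(139.31) = 42.88 dB

42.9 dB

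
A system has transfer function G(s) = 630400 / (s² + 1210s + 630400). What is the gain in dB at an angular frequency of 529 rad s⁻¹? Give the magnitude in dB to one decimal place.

-1.3 dB

|(j529)² + 1210(j529) + 630400| = |3.5056e+05 + j6.4009e+05| = 7.298e+05
|G(j529)| = 630400 / 7.298e+05 = 0.8638
20 log₁₀(0.8638) = -1.27 dB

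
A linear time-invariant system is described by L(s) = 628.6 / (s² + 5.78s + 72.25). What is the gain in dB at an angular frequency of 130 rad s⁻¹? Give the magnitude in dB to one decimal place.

-28.6 dB

|(j130)² + 5.78(j130) + 72.25| = |-16828 + j751.4| = 1.684e+04
|L(j130)| = 628.6 / 1.684e+04 = 0.037318
20 log₁₀(0.037318) = -28.56 dB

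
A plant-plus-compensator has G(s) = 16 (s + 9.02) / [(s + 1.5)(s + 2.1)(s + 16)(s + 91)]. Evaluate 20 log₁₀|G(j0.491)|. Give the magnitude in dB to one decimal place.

|j0.491 + 9.02| = √(0.491² + 9.02²) = 9.033
|j0.491 + 1.5| = √(0.491² + 1.5²) = 1.578
|j0.491 + 2.1| = √(0.491² + 2.1²) = 2.157
|j0.491 + 16| = √(0.491² + 16²) = 16.01
|j0.491 + 91| = √(0.491² + 91²) = 91
|G(j0.491)| = 16 × 9.033 / (1.578 × 2.157 × 16.01 × 91) = 0.029149
20 log₁₀(0.029149) = -30.71 dB

-30.7 dB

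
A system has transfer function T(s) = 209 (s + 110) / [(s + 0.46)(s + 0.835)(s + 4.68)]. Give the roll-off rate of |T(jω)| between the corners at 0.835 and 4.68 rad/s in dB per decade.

-40 dB/decade

In this band the factors already past their corner are: pole at 0.46, pole at 0.835; net slope = -40 dB/decade.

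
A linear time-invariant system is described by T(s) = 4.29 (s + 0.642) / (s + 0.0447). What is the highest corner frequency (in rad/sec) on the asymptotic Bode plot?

0.642 rad/sec

Break frequencies occur at each pole and zero magnitude: 0.0447 rad/sec, 0.642 rad/sec.
The highest is 0.642 rad/sec.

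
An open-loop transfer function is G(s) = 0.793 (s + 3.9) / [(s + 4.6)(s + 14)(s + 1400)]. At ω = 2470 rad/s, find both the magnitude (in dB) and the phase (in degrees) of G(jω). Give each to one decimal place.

|j2470 + 3.9| = √(2470² + 3.9²) = 2470
|j2470 + 4.6| = √(2470² + 4.6²) = 2470
|j2470 + 14| = √(2470² + 14²) = 2470
|j2470 + 1400| = √(2470² + 1400²) = 2839
|G(j2470)| = 0.793 × 2470 / (2470 × 2470 × 2839) = 1.1308e-07
20 log₁₀(1.1308e-07) = -138.93 dB
∠(j2470 + 3.9) = arctan(2470/3.9) = 89.91°
∠(j2470 + 4.6) = arctan(2470/4.6) = 89.89°
∠(j2470 + 14) = arctan(2470/14) = 89.68°
∠(j2470 + 1400) = arctan(2470/1400) = 60.46°
∠G(j2470) = 89.91° − (89.89° + 89.68° + 60.46°) = -150.11°

|G| = -138.9 dB, ∠G = -150.1°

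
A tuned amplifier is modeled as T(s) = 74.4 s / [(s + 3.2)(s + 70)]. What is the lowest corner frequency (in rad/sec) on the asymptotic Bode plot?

Break frequencies occur at each pole and zero magnitude: 3.2 rad/sec, 70 rad/sec.
The lowest is 3.2 rad/sec.

3.2 rad/sec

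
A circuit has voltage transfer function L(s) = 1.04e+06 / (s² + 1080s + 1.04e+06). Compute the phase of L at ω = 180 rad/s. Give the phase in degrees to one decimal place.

∠[(j180)² + 1080(j180) + 1.04e+06] = ∠[1.0076e+06 + j1.944e+05] = 10.92°
∠L(j180) = −10.92° = -10.92°

-10.9°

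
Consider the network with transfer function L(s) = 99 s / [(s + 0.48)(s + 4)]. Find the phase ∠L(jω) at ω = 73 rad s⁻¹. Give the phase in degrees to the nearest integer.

-86 deg

∠(j73) = 90.00°
∠(j73 + 0.48) = arctan(73/0.48) = 89.62°
∠(j73 + 4) = arctan(73/4) = 86.86°
∠L(j73) = 90.00° − (89.62° + 86.86°) = -86.49°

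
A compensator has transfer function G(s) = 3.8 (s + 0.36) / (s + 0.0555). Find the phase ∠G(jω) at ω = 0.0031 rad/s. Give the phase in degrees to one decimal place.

-2.7°

∠(j0.0031 + 0.36) = arctan(0.0031/0.36) = 0.49°
∠(j0.0031 + 0.0555) = arctan(0.0031/0.0555) = 3.20°
∠G(j0.0031) = 0.49° − 3.20° = -2.70°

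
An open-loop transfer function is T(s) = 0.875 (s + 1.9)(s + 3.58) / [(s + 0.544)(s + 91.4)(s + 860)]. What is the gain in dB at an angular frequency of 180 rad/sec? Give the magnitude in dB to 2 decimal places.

|j180 + 1.9| = √(180² + 1.9²) = 180
|j180 + 3.58| = √(180² + 3.58²) = 180
|j180 + 0.544| = √(180² + 0.544²) = 180
|j180 + 91.4| = √(180² + 91.4²) = 201.9
|j180 + 860| = √(180² + 860²) = 878.6
|T(j180)| = 0.875 × 180 × 180 / (180 × 201.9 × 878.6) = 0.00088817
20 log₁₀(0.00088817) = -61.030 dB

-61.03 dB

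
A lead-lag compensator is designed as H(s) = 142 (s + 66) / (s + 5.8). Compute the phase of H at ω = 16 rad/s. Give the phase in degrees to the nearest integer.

∠(j16 + 66) = arctan(16/66) = 13.63°
∠(j16 + 5.8) = arctan(16/5.8) = 70.07°
∠H(j16) = 13.63° − 70.07° = -56.45°

-56°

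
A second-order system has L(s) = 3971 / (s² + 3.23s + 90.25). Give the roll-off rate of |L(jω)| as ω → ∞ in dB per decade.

With 0 zeros and 2 poles, the high-frequency asymptotic slope is 20 × (0 − 2) = -40 dB/decade.

-40 dB/decade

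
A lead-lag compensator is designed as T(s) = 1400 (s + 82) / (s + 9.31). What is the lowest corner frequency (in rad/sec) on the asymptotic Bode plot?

9.31 rad/sec

Break frequencies occur at each pole and zero magnitude: 9.31 rad/sec, 82 rad/sec.
The lowest is 9.31 rad/sec.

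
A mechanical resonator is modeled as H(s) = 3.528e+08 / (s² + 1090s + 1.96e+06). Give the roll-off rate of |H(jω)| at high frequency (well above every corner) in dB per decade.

With 0 zeros and 2 poles, the high-frequency asymptotic slope is 20 × (0 − 2) = -40 dB/decade.

-40 dB/decade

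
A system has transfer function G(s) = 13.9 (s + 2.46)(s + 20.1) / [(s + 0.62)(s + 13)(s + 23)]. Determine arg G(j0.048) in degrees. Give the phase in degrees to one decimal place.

∠(j0.048 + 2.46) = arctan(0.048/2.46) = 1.12°
∠(j0.048 + 20.1) = arctan(0.048/20.1) = 0.14°
∠(j0.048 + 0.62) = arctan(0.048/0.62) = 4.43°
∠(j0.048 + 13) = arctan(0.048/13) = 0.21°
∠(j0.048 + 23) = arctan(0.048/23) = 0.12°
∠G(j0.048) = 1.12° + 0.14° − (4.43° + 0.21° + 0.12°) = -3.50°

-3.5 deg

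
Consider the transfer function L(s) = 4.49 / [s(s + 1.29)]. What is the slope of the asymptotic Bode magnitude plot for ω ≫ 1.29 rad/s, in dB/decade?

With 0 zeros and 2 poles, the high-frequency asymptotic slope is 20 × (0 − 2) = -40 dB/decade.

-40 dB/decade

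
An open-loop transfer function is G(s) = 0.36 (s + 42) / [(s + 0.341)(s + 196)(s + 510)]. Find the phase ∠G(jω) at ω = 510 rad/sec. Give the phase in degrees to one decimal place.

-118.6 deg

∠(j510 + 42) = arctan(510/42) = 85.29°
∠(j510 + 0.341) = arctan(510/0.341) = 89.96°
∠(j510 + 196) = arctan(510/196) = 68.98°
∠(j510 + 510) = arctan(510/510) = 45.00°
∠G(j510) = 85.29° − (89.96° + 68.98° + 45.00°) = -118.65°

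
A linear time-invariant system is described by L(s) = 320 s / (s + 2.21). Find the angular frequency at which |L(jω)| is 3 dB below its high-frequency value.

2.21 rad/s

For a single-pole high-pass, the −3 dB point is at the pole: ω = 2.21 rad/s.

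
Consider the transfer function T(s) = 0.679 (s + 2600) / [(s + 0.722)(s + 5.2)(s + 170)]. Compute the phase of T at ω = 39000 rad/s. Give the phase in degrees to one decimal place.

-183.6°

∠(j39000 + 2600) = arctan(39000/2600) = 86.19°
∠(j39000 + 0.722) = arctan(39000/0.722) = 90.00°
∠(j39000 + 5.2) = arctan(39000/5.2) = 89.99°
∠(j39000 + 170) = arctan(39000/170) = 89.75°
∠T(j39000) = 86.19° − (90.00° + 89.99° + 89.75°) = -183.56°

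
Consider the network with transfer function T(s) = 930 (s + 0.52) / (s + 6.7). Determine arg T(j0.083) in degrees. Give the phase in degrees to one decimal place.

∠(j0.083 + 0.52) = arctan(0.083/0.52) = 9.07°
∠(j0.083 + 6.7) = arctan(0.083/6.7) = 0.71°
∠T(j0.083) = 9.07° − 0.71° = 8.36°

8.4°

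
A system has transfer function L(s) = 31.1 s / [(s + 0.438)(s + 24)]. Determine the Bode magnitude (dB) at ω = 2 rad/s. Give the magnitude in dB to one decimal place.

|j2| = 2
|j2 + 0.438| = √(2² + 0.438²) = 2.047
|j2 + 24| = √(2² + 24²) = 24.08
|L(j2)| = 31.1 × 2 / (2.047 × 24.08) = 1.2615
20 log₁₀(1.2615) = 2.02 dB

2.0 dB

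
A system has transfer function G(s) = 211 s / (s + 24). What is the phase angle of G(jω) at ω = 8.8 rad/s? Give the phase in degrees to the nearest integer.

70°

∠(j8.8) = 90.00°
∠(j8.8 + 24) = arctan(8.8/24) = 20.14°
∠G(j8.8) = 90.00° − 20.14° = 69.86°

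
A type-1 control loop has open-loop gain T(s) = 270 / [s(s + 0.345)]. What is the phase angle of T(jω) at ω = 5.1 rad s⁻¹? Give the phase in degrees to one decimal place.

-176.1°

∠(j5.1 + 0.345) = arctan(5.1/0.345) = 86.13°
∠(j5.1) = 90.00°
∠T(j5.1) = − (86.13° + 90.00°) = -176.13°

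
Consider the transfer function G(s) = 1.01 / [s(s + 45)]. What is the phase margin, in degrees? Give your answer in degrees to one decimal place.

Gain crossover: |G(jω)| = 1 at ω ≈ 0.0224 rad/s.
∠G(j0.0224) = −90° − arctan(0.0224/45) ≈ -90.03°
PM = 180° + (-90.03°) = 89.97°

90.0°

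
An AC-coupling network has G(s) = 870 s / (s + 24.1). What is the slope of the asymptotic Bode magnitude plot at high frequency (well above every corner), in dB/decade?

With 1 zero and 1 pole, the high-frequency asymptotic slope is 20 × (1 − 1) = 0 dB/decade.

0 dB/decade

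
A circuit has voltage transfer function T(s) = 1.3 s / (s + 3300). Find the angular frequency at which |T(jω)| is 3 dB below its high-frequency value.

3300 rad/s

For a single-pole high-pass, the −3 dB point is at the pole: ω = 3300 rad/s.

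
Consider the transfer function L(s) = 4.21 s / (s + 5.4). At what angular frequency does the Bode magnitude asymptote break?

The single real pole at s = −5.4 gives a corner at ω = 5.4 rad/s.

5.4 rad/s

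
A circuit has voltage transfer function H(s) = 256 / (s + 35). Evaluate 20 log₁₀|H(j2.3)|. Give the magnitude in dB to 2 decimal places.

17.26 dB

|j2.3 + 35| = √(2.3² + 35²) = 35.08
|H(j2.3)| = 256 / 35.08 = 7.2985
20 log₁₀(7.2985) = 17.265 dB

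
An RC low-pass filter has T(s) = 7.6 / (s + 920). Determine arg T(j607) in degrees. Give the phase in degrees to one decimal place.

-33.4°

∠(j607 + 920) = arctan(607/920) = 33.42°
∠T(j607) = −33.42° = -33.42°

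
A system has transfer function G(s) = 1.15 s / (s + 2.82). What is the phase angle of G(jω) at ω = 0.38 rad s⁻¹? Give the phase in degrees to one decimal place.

∠(j0.38) = 90.00°
∠(j0.38 + 2.82) = arctan(0.38/2.82) = 7.67°
∠G(j0.38) = 90.00° − 7.67° = 82.33°

82.3°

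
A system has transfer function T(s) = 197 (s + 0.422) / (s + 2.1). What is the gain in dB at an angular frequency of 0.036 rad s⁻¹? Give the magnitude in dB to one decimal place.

32.0 dB

|j0.036 + 0.422| = √(0.036² + 0.422²) = 0.4235
|j0.036 + 2.1| = √(0.036² + 2.1²) = 2.1
|T(j0.036)| = 197 × 0.4235 / 2.1 = 39.726
20 log₁₀(39.726) = 31.98 dB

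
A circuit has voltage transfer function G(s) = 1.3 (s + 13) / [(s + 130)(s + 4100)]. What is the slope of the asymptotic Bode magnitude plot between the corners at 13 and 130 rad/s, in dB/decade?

20 dB/decade

In this band the factors already past their corner are: zero at 13; net slope = 20 dB/decade.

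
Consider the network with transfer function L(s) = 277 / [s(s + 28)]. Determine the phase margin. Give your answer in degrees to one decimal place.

71.5 deg

Gain crossover: |L(jω)| = 1 at ω ≈ 9.38 rad/sec.
∠L(j9.38) = −90° − arctan(9.38/28) ≈ -108.52°
PM = 180° + (-108.52°) = 71.48°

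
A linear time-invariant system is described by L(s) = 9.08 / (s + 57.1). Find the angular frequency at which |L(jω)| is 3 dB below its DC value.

57.1 rad/s

For a single-pole low-pass, the −3 dB point is at the pole: ω = 57.1 rad/s.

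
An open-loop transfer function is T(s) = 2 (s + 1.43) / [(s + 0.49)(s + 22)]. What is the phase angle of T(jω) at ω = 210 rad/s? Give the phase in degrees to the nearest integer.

∠(j210 + 1.43) = arctan(210/1.43) = 89.61°
∠(j210 + 0.49) = arctan(210/0.49) = 89.87°
∠(j210 + 22) = arctan(210/22) = 84.02°
∠T(j210) = 89.61° − (89.87° + 84.02°) = -84.28°

-84°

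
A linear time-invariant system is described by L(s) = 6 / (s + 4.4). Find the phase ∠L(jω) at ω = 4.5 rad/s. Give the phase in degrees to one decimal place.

∠(j4.5 + 4.4) = arctan(4.5/4.4) = 45.64°
∠L(j4.5) = −45.64° = -45.64°

-45.6°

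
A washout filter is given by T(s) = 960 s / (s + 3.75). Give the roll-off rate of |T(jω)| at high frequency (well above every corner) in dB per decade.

0 dB/decade

With 1 zero and 1 pole, the high-frequency asymptotic slope is 20 × (1 − 1) = 0 dB/decade.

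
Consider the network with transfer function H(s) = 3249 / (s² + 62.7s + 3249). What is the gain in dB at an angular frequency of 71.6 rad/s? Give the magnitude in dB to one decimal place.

|(j71.6)² + 62.7(j71.6) + 3249| = |-1877.6 + j4489.3| = 4866
|H(j71.6)| = 3249 / 4866 = 0.66768
20 log₁₀(0.66768) = -3.51 dB

-3.5 dB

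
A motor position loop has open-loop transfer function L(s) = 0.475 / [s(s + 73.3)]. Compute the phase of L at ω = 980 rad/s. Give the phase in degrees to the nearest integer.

∠(j980 + 73.3) = arctan(980/73.3) = 85.72°
∠(j980) = 90.00°
∠L(j980) = − (85.72° + 90.00°) = -175.72°

-176°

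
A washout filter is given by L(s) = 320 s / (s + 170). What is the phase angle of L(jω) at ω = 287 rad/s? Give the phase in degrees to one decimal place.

30.6 deg

∠(j287) = 90.00°
∠(j287 + 170) = arctan(287/170) = 59.36°
∠L(j287) = 90.00° − 59.36° = 30.64°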